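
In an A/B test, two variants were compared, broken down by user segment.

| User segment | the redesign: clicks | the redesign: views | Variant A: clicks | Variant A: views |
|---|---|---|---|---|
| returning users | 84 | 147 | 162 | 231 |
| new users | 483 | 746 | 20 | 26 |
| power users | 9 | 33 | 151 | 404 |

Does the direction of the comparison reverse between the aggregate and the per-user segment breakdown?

Returning users: the redesign 84/147 = 57.1%, Variant A 162/231 = 70.1% → Variant A
New users: the redesign 483/746 = 64.7%, Variant A 20/26 = 76.9% → Variant A
Power users: the redesign 9/33 = 27.3%, Variant A 151/404 = 37.4% → Variant A
Overall: the redesign 576/926 = 62.2%, Variant A 333/661 = 50.4% → the redesign
Variant A wins each user group but the redesign wins overall — the comparison reverses. Variant A's views skew toward power users, which has a lower base rate.

Yes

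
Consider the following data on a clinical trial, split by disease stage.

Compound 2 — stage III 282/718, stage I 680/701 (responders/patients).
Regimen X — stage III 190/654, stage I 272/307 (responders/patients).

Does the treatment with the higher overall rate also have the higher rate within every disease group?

Yes

Stage III: Compound 2 282/718 = 39.3%, Regimen X 190/654 = 29.1% → Compound 2
Stage I: Compound 2 680/701 = 97.0%, Regimen X 272/307 = 88.6% → Compound 2
Overall: Compound 2 962/1419 = 67.8%, Regimen X 462/961 = 48.1% → Compound 2
Compound 2 wins overall and in every disease group — no reversal.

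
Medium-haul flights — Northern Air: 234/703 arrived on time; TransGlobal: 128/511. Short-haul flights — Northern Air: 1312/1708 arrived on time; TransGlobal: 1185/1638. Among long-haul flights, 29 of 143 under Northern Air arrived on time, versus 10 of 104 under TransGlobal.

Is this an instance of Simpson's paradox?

No

Medium-haul: Northern Air 234/703 = 33.3%, TransGlobal 128/511 = 25.0% → Northern Air
Short-haul: Northern Air 1312/1708 = 76.8%, TransGlobal 1185/1638 = 72.3% → Northern Air
Long-haul: Northern Air 29/143 = 20.3%, TransGlobal 10/104 = 9.6% → Northern Air
Overall: Northern Air 1575/2554 = 61.7%, TransGlobal 1323/2253 = 58.7% → Northern Air
Northern Air wins overall and in every route group — no reversal.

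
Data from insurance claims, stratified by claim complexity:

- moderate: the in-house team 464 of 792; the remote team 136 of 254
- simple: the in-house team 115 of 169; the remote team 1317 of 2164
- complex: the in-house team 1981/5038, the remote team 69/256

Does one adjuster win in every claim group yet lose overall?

Moderate: the in-house team 464/792 = 58.6%, the remote team 136/254 = 53.5% → the in-house team
Simple: the in-house team 115/169 = 68.0%, the remote team 1317/2164 = 60.9% → the in-house team
Complex: the in-house team 1981/5038 = 39.3%, the remote team 69/256 = 27.0% → the in-house team
Overall: the in-house team 2560/5999 = 42.7%, the remote team 1522/2674 = 56.9% → the remote team
The in-house team wins each claim group but the remote team wins overall — the comparison reverses. The in-house team's claims skew toward complex, which has a lower base rate.

Yes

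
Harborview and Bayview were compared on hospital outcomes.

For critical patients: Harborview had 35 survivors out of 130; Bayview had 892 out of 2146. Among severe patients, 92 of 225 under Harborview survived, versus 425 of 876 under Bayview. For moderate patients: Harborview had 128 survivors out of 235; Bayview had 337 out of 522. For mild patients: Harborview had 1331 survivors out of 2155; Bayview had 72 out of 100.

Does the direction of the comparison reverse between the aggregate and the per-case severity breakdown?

Critical: Harborview 35/130 = 26.9%, Bayview 892/2146 = 41.6% → Bayview
Severe: Harborview 92/225 = 40.9%, Bayview 425/876 = 48.5% → Bayview
Moderate: Harborview 128/235 = 54.5%, Bayview 337/522 = 64.6% → Bayview
Mild: Harborview 1331/2155 = 61.8%, Bayview 72/100 = 72.0% → Bayview
Overall: Harborview 1586/2745 = 57.8%, Bayview 1726/3644 = 47.4% → Harborview
Bayview wins each case group but Harborview wins overall — the comparison reverses. Bayview's patients skew toward critical, which has a lower base rate.

Yes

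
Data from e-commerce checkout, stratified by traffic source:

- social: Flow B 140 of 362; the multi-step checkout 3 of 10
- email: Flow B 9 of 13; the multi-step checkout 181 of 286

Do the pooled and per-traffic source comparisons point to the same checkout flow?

Social: Flow B 140/362 = 38.7%, the multi-step checkout 3/10 = 30.0% → Flow B
Email: Flow B 9/13 = 69.2%, the multi-step checkout 181/286 = 63.3% → Flow B
Overall: Flow B 149/375 = 39.7%, the multi-step checkout 184/296 = 62.2% → the multi-step checkout
Flow B wins each traffic group but the multi-step checkout wins overall — the comparison reverses. Flow B's sessions skew toward social, which has a lower base rate.

No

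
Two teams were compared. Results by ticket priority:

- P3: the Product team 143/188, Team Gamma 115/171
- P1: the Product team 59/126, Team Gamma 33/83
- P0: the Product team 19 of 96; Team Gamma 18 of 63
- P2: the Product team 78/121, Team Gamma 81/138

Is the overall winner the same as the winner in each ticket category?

P3: the Product team 143/188 = 76.1%, Team Gamma 115/171 = 67.3% → the Product team
P1: the Product team 59/126 = 46.8%, Team Gamma 33/83 = 39.8% → the Product team
P0: the Product team 19/96 = 19.8%, Team Gamma 18/63 = 28.6% → Team Gamma
P2: the Product team 78/121 = 64.5%, Team Gamma 81/138 = 58.7% → the Product team
Overall: the Product team 299/531 = 56.3%, Team Gamma 247/455 = 54.3% → the Product team
Neither sweeps: the Product team wins 3 of 4 groups, Team Gamma wins 1. The Product team wins overall but not every group — no Simpson reversal.

No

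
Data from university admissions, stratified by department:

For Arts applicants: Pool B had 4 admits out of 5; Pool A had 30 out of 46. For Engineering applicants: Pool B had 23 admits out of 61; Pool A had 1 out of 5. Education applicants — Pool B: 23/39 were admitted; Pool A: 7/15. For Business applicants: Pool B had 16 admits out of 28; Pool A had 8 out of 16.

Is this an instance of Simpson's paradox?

Arts: Pool B 4/5 = 80.0%, Pool A 30/46 = 65.2% → Pool B
Engineering: Pool B 23/61 = 37.7%, Pool A 1/5 = 20.0% → Pool B
Education: Pool B 23/39 = 59.0%, Pool A 7/15 = 46.7% → Pool B
Business: Pool B 16/28 = 57.1%, Pool A 8/16 = 50.0% → Pool B
Overall: Pool B 66/133 = 49.6%, Pool A 46/82 = 56.1% → Pool A
Pool B wins each department group but Pool A wins overall — the comparison reverses. Pool B's applicants skew toward Engineering, which has a lower base rate.

Yes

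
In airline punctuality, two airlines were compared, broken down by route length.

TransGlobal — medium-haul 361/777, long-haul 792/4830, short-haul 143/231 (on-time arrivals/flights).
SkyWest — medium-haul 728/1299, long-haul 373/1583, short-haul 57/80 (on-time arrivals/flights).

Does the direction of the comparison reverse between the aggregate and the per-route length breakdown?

Medium-haul: TransGlobal 361/777 = 46.5%, SkyWest 728/1299 = 56.0% → SkyWest
Long-haul: TransGlobal 792/4830 = 16.4%, SkyWest 373/1583 = 23.6% → SkyWest
Short-haul: TransGlobal 143/231 = 61.9%, SkyWest 57/80 = 71.2% → SkyWest
Overall: TransGlobal 1296/5838 = 22.2%, SkyWest 1158/2962 = 39.1% → SkyWest
SkyWest wins overall and in every route group — no reversal.

No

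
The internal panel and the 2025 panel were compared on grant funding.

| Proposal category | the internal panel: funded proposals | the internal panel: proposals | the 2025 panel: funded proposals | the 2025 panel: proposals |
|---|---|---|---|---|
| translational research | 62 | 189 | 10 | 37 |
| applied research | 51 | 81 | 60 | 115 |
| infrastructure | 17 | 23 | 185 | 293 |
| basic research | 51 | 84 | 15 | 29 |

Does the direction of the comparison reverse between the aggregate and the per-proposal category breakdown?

Yes

Translational research: the internal panel 62/189 = 32.8%, the 2025 panel 10/37 = 27.0% → the internal panel
Applied research: the internal panel 51/81 = 63.0%, the 2025 panel 60/115 = 52.2% → the internal panel
Infrastructure: the internal panel 17/23 = 73.9%, the 2025 panel 185/293 = 63.1% → the internal panel
Basic research: the internal panel 51/84 = 60.7%, the 2025 panel 15/29 = 51.7% → the internal panel
Overall: the internal panel 181/377 = 48.0%, the 2025 panel 270/474 = 57.0% → the 2025 panel
The internal panel wins each proposal group but the 2025 panel wins overall — the comparison reverses. The internal panel's proposals skew toward translational research, which has a lower base rate.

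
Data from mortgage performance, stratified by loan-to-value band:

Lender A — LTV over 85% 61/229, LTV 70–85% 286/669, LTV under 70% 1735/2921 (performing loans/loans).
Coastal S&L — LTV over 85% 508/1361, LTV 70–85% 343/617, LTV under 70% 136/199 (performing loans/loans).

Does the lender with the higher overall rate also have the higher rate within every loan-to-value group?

No

LTV over 85%: Lender A 61/229 = 26.6%, Coastal S&L 508/1361 = 37.3% → Coastal S&L
LTV 70–85%: Lender A 286/669 = 42.8%, Coastal S&L 343/617 = 55.6% → Coastal S&L
LTV under 70%: Lender A 1735/2921 = 59.4%, Coastal S&L 136/199 = 68.3% → Coastal S&L
Overall: Lender A 2082/3819 = 54.5%, Coastal S&L 987/2177 = 45.3% → Lender A
Coastal S&L wins each loan-to-value group but Lender A wins overall — the comparison reverses. Coastal S&L's loans skew toward LTV over 85%, which has a lower base rate.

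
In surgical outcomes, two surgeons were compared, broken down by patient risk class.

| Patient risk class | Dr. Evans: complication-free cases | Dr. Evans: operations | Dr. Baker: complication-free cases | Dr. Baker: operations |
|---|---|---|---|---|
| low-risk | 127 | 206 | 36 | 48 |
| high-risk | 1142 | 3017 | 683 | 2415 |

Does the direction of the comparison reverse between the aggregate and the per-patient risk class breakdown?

Low-risk: Dr. Evans 127/206 = 61.7%, Dr. Baker 36/48 = 75.0% → Dr. Baker
High-risk: Dr. Evans 1142/3017 = 37.9%, Dr. Baker 683/2415 = 28.3% → Dr. Evans
Overall: Dr. Evans 1269/3223 = 39.4%, Dr. Baker 719/2463 = 29.2% → Dr. Evans
Neither sweeps: Dr. Evans wins 1 of 2 groups, Dr. Baker wins 1. Dr. Evans wins overall but not every group — no Simpson reversal.

No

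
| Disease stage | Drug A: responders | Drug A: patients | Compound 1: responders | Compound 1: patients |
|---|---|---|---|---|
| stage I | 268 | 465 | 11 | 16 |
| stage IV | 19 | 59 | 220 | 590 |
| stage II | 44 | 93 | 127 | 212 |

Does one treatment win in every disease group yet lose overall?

Stage I: Drug A 268/465 = 57.6%, Compound 1 11/16 = 68.8% → Compound 1
Stage IV: Drug A 19/59 = 32.2%, Compound 1 220/590 = 37.3% → Compound 1
Stage II: Drug A 44/93 = 47.3%, Compound 1 127/212 = 59.9% → Compound 1
Overall: Drug A 331/617 = 53.6%, Compound 1 358/818 = 43.8% → Drug A
Compound 1 wins each disease group but Drug A wins overall — the comparison reverses. Compound 1's patients skew toward stage IV, which has a lower base rate.

Yes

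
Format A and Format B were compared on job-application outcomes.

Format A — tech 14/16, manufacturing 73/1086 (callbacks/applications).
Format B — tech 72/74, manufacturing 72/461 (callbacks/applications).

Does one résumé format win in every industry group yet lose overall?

Tech: Format A 14/16 = 87.5%, Format B 72/74 = 97.3% → Format B
Manufacturing: Format A 73/1086 = 6.7%, Format B 72/461 = 15.6% → Format B
Overall: Format A 87/1102 = 7.9%, Format B 144/535 = 26.9% → Format B
Format B wins overall and in every industry group — no reversal.

No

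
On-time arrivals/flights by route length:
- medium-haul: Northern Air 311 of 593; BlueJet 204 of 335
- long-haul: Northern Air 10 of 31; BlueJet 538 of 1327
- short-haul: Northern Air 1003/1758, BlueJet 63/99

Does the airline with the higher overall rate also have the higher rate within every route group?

Medium-haul: Northern Air 311/593 = 52.4%, BlueJet 204/335 = 60.9% → BlueJet
Long-haul: Northern Air 10/31 = 32.3%, BlueJet 538/1327 = 40.5% → BlueJet
Short-haul: Northern Air 1003/1758 = 57.1%, BlueJet 63/99 = 63.6% → BlueJet
Overall: Northern Air 1324/2382 = 55.6%, BlueJet 805/1761 = 45.7% → Northern Air
BlueJet wins each route group but Northern Air wins overall — the comparison reverses. BlueJet's flights skew toward long-haul, which has a lower base rate.

No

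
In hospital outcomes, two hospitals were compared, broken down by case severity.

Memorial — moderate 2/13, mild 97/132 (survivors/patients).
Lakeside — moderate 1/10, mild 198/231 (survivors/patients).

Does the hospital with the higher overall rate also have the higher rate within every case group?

Moderate: Memorial 2/13 = 15.4%, Lakeside 1/10 = 10.0% → Memorial
Mild: Memorial 97/132 = 73.5%, Lakeside 198/231 = 85.7% → Lakeside
Overall: Memorial 99/145 = 68.3%, Lakeside 199/241 = 82.6% → Lakeside
Neither sweeps: Memorial wins 1 of 2 groups, Lakeside wins 1. Lakeside wins overall but not every group — no Simpson reversal.

No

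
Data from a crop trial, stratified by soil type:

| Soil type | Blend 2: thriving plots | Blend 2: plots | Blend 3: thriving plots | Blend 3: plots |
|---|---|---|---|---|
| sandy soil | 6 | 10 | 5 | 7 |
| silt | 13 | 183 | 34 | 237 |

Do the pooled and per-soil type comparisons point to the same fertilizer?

Sandy soil: Blend 2 6/10 = 60.0%, Blend 3 5/7 = 71.4% → Blend 3
Silt: Blend 2 13/183 = 7.1%, Blend 3 34/237 = 14.3% → Blend 3
Overall: Blend 2 19/193 = 9.8%, Blend 3 39/244 = 16.0% → Blend 3
Blend 3 wins overall and in every soil group — no reversal.

Yes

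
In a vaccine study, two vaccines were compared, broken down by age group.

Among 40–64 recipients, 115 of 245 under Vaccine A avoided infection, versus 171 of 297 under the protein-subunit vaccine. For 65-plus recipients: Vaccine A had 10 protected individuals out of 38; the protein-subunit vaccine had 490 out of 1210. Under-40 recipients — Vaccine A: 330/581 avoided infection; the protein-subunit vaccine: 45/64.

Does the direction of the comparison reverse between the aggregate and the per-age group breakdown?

40–64: Vaccine A 115/245 = 46.9%, the protein-subunit vaccine 171/297 = 57.6% → the protein-subunit vaccine
65-plus: Vaccine A 10/38 = 26.3%, the protein-subunit vaccine 490/1210 = 40.5% → the protein-subunit vaccine
Under-40: Vaccine A 330/581 = 56.8%, the protein-subunit vaccine 45/64 = 70.3% → the protein-subunit vaccine
Overall: Vaccine A 455/864 = 52.7%, the protein-subunit vaccine 706/1571 = 44.9% → Vaccine A
The protein-subunit vaccine wins each age group but Vaccine A wins overall — the comparison reverses. The protein-subunit vaccine's recipients skew toward 65-plus, which has a lower base rate.

Yes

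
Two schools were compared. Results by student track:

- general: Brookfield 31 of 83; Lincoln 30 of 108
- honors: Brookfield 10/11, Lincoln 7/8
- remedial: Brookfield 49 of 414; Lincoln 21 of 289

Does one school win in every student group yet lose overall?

General: Brookfield 31/83 = 37.3%, Lincoln 30/108 = 27.8% → Brookfield
Honors: Brookfield 10/11 = 90.9%, Lincoln 7/8 = 87.5% → Brookfield
Remedial: Brookfield 49/414 = 11.8%, Lincoln 21/289 = 7.3% → Brookfield
Overall: Brookfield 90/508 = 17.7%, Lincoln 58/405 = 14.3% → Brookfield
Brookfield wins overall and in every student group — no reversal.

No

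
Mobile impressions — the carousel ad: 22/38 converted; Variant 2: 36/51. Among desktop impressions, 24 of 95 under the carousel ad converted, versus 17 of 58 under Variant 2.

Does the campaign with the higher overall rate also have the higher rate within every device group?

Mobile: the carousel ad 22/38 = 57.9%, Variant 2 36/51 = 70.6% → Variant 2
Desktop: the carousel ad 24/95 = 25.3%, Variant 2 17/58 = 29.3% → Variant 2
Overall: the carousel ad 46/133 = 34.6%, Variant 2 53/109 = 48.6% → Variant 2
Variant 2 wins overall and in every device group — no reversal.

Yes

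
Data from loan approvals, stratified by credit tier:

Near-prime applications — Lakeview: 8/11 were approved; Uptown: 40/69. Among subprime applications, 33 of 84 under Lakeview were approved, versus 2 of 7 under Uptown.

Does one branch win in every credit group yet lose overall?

Near-prime: Lakeview 8/11 = 72.7%, Uptown 40/69 = 58.0% → Lakeview
Subprime: Lakeview 33/84 = 39.3%, Uptown 2/7 = 28.6% → Lakeview
Overall: Lakeview 41/95 = 43.2%, Uptown 42/76 = 55.3% → Uptown
Lakeview wins each credit group but Uptown wins overall — the comparison reverses. Lakeview's applications skew toward subprime, which has a lower base rate.

Yes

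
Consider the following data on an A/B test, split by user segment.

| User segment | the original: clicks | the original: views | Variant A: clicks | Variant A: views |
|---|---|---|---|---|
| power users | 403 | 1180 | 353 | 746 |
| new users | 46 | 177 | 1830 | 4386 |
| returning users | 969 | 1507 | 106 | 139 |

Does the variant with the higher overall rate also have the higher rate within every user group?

Power users: the original 403/1180 = 34.2%, Variant A 353/746 = 47.3% → Variant A
New users: the original 46/177 = 26.0%, Variant A 1830/4386 = 41.7% → Variant A
Returning users: the original 969/1507 = 64.3%, Variant A 106/139 = 76.3% → Variant A
Overall: the original 1418/2864 = 49.5%, Variant A 2289/5271 = 43.4% → the original
Variant A wins each user group but the original wins overall — the comparison reverses. Variant A's views skew toward new users, which has a lower base rate.

No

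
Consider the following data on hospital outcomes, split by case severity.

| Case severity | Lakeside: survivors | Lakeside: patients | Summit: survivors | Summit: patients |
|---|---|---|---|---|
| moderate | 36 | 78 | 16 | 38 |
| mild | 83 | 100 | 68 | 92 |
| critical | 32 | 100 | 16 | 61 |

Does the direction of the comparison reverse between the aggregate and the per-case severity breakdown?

No

Moderate: Lakeside 36/78 = 46.2%, Summit 16/38 = 42.1% → Lakeside
Mild: Lakeside 83/100 = 83.0%, Summit 68/92 = 73.9% → Lakeside
Critical: Lakeside 32/100 = 32.0%, Summit 16/61 = 26.2% → Lakeside
Overall: Lakeside 151/278 = 54.3%, Summit 100/191 = 52.4% → Lakeside
Lakeside wins overall and in every case group — no reversal.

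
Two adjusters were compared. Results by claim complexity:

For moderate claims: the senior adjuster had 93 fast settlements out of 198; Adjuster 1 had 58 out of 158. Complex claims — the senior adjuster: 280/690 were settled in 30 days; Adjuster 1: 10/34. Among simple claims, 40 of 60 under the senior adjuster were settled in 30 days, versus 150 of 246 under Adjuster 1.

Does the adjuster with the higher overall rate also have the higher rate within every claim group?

No

Moderate: the senior adjuster 93/198 = 47.0%, Adjuster 1 58/158 = 36.7% → the senior adjuster
Complex: the senior adjuster 280/690 = 40.6%, Adjuster 1 10/34 = 29.4% → the senior adjuster
Simple: the senior adjuster 40/60 = 66.7%, Adjuster 1 150/246 = 61.0% → the senior adjuster
Overall: the senior adjuster 413/948 = 43.6%, Adjuster 1 218/438 = 49.8% → Adjuster 1
The senior adjuster wins each claim group but Adjuster 1 wins overall — the comparison reverses. The senior adjuster's claims skew toward complex, which has a lower base rate.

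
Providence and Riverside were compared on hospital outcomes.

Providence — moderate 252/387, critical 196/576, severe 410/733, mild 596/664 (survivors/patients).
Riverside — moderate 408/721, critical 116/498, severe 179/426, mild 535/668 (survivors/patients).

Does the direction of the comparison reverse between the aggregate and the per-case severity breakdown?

No

Moderate: Providence 252/387 = 65.1%, Riverside 408/721 = 56.6% → Providence
Critical: Providence 196/576 = 34.0%, Riverside 116/498 = 23.3% → Providence
Severe: Providence 410/733 = 55.9%, Riverside 179/426 = 42.0% → Providence
Mild: Providence 596/664 = 89.8%, Riverside 535/668 = 80.1% → Providence
Overall: Providence 1454/2360 = 61.6%, Riverside 1238/2313 = 53.5% → Providence
Providence wins overall and in every case group — no reversal.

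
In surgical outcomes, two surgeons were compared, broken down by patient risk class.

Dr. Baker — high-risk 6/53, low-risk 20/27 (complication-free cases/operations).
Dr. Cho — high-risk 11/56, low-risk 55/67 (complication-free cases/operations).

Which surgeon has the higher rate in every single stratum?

High-risk: Dr. Baker 6/53 = 11.3%, Dr. Cho 11/56 = 19.6% → Dr. Cho
Low-risk: Dr. Baker 20/27 = 74.1%, Dr. Cho 55/67 = 82.1% → Dr. Cho
Dr. Cho has the higher rate in both groups.

Dr. Cho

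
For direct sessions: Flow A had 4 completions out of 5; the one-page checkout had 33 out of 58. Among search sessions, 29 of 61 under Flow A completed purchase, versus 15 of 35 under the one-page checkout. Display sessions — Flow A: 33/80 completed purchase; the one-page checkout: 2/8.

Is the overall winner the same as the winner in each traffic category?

No

Direct: Flow A 4/5 = 80.0%, the one-page checkout 33/58 = 56.9% → Flow A
Search: Flow A 29/61 = 47.5%, the one-page checkout 15/35 = 42.9% → Flow A
Display: Flow A 33/80 = 41.2%, the one-page checkout 2/8 = 25.0% → Flow A
Overall: Flow A 66/146 = 45.2%, the one-page checkout 50/101 = 49.5% → the one-page checkout
Flow A wins each traffic group but the one-page checkout wins overall — the comparison reverses. Flow A's sessions skew toward display, which has a lower base rate.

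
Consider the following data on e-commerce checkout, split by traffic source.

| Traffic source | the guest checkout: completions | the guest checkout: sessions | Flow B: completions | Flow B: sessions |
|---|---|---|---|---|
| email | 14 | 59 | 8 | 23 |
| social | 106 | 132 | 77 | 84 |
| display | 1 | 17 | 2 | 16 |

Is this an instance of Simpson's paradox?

Email: the guest checkout 14/59 = 23.7%, Flow B 8/23 = 34.8% → Flow B
Social: the guest checkout 106/132 = 80.3%, Flow B 77/84 = 91.7% → Flow B
Display: the guest checkout 1/17 = 5.9%, Flow B 2/16 = 12.5% → Flow B
Overall: the guest checkout 121/208 = 58.2%, Flow B 87/123 = 70.7% → Flow B
Flow B wins overall and in every traffic group — no reversal.

No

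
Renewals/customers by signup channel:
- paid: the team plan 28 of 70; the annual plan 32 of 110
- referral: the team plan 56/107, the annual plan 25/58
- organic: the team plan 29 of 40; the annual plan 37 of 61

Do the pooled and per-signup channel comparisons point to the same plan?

Yes

Paid: the team plan 28/70 = 40.0%, the annual plan 32/110 = 29.1% → the team plan
Referral: the team plan 56/107 = 52.3%, the annual plan 25/58 = 43.1% → the team plan
Organic: the team plan 29/40 = 72.5%, the annual plan 37/61 = 60.7% → the team plan
Overall: the team plan 113/217 = 52.1%, the annual plan 94/229 = 41.0% → the team plan
The team plan wins overall and in every signup group — no reversal.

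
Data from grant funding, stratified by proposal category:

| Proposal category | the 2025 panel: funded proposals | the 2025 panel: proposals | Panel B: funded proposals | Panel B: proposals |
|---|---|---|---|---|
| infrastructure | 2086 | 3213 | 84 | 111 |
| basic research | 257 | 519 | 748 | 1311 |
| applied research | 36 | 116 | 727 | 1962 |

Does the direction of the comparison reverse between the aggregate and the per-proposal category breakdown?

Yes

Infrastructure: the 2025 panel 2086/3213 = 64.9%, Panel B 84/111 = 75.7% → Panel B
Basic research: the 2025 panel 257/519 = 49.5%, Panel B 748/1311 = 57.1% → Panel B
Applied research: the 2025 panel 36/116 = 31.0%, Panel B 727/1962 = 37.1% → Panel B
Overall: the 2025 panel 2379/3848 = 61.8%, Panel B 1559/3384 = 46.1% → the 2025 panel
Panel B wins each proposal group but the 2025 panel wins overall — the comparison reverses. Panel B's proposals skew toward applied research, which has a lower base rate.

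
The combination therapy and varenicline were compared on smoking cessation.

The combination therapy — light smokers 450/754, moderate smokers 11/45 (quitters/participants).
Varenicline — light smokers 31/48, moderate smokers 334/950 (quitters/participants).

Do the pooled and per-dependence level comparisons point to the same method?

Light smokers: the combination therapy 450/754 = 59.7%, varenicline 31/48 = 64.6% → varenicline
Moderate smokers: the combination therapy 11/45 = 24.4%, varenicline 334/950 = 35.2% → varenicline
Overall: the combination therapy 461/799 = 57.7%, varenicline 365/998 = 36.6% → the combination therapy
Varenicline wins each dependence group but the combination therapy wins overall — the comparison reverses. Varenicline's participants skew toward moderate smokers, which has a lower base rate.

No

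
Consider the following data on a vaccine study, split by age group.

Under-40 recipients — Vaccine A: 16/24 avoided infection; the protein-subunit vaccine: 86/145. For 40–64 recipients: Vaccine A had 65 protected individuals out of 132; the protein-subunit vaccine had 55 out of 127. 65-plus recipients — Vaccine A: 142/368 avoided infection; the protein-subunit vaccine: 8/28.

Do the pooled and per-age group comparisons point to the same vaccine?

Under-40: Vaccine A 16/24 = 66.7%, the protein-subunit vaccine 86/145 = 59.3% → Vaccine A
40–64: Vaccine A 65/132 = 49.2%, the protein-subunit vaccine 55/127 = 43.3% → Vaccine A
65-plus: Vaccine A 142/368 = 38.6%, the protein-subunit vaccine 8/28 = 28.6% → Vaccine A
Overall: Vaccine A 223/524 = 42.6%, the protein-subunit vaccine 149/300 = 49.7% → the protein-subunit vaccine
Vaccine A wins each age group but the protein-subunit vaccine wins overall — the comparison reverses. Vaccine A's recipients skew toward 65-plus, which has a lower base rate.

No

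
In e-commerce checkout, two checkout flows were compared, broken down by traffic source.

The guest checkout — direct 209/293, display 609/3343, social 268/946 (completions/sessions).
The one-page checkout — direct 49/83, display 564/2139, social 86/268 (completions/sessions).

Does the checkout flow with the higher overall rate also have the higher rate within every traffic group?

No

Direct: the guest checkout 209/293 = 71.3%, the one-page checkout 49/83 = 59.0% → the guest checkout
Display: the guest checkout 609/3343 = 18.2%, the one-page checkout 564/2139 = 26.4% → the one-page checkout
Social: the guest checkout 268/946 = 28.3%, the one-page checkout 86/268 = 32.1% → the one-page checkout
Overall: the guest checkout 1086/4582 = 23.7%, the one-page checkout 699/2490 = 28.1% → the one-page checkout
Neither sweeps: the guest checkout wins 1 of 3 groups, the one-page checkout wins 2. The one-page checkout wins overall but not every group — no Simpson reversal.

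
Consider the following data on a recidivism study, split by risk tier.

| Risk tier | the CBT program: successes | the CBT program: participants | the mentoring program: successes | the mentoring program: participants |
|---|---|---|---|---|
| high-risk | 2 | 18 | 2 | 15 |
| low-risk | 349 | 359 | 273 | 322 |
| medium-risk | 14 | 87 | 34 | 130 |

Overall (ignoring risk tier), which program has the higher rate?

High-risk: the CBT program 2/18 = 11.1%, the mentoring program 2/15 = 13.3% → the mentoring program
Low-risk: the CBT program 349/359 = 97.2%, the mentoring program 273/322 = 84.8% → the CBT program
Medium-risk: the CBT program 14/87 = 16.1%, the mentoring program 34/130 = 26.2% → the mentoring program
Overall: the CBT program 365/464 = 78.7%, the mentoring program 309/467 = 66.2% → the CBT program
(Neither sweeps every risk group, but the CBT program has the higher pooled rate.)

the CBT program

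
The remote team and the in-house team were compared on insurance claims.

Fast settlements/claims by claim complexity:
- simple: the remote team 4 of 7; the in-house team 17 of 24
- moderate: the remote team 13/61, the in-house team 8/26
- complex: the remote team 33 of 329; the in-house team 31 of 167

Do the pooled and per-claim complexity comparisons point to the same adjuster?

Simple: the remote team 4/7 = 57.1%, the in-house team 17/24 = 70.8% → the in-house team
Moderate: the remote team 13/61 = 21.3%, the in-house team 8/26 = 30.8% → the in-house team
Complex: the remote team 33/329 = 10.0%, the in-house team 31/167 = 18.6% → the in-house team
Overall: the remote team 50/397 = 12.6%, the in-house team 56/217 = 25.8% → the in-house team
The in-house team wins overall and in every claim group — no reversal.

Yes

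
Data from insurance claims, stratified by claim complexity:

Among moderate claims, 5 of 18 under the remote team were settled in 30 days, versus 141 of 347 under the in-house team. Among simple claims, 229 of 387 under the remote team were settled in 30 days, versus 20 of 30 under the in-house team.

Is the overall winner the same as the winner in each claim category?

No

Moderate: the remote team 5/18 = 27.8%, the in-house team 141/347 = 40.6% → the in-house team
Simple: the remote team 229/387 = 59.2%, the in-house team 20/30 = 66.7% → the in-house team
Overall: the remote team 234/405 = 57.8%, the in-house team 161/377 = 42.7% → the remote team
The in-house team wins each claim group but the remote team wins overall — the comparison reverses. The in-house team's claims skew toward moderate, which has a lower base rate.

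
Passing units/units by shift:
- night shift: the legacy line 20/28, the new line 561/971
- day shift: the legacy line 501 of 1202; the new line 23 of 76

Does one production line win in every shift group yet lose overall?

Night shift: the legacy line 20/28 = 71.4%, the new line 561/971 = 57.8% → the legacy line
Day shift: the legacy line 501/1202 = 41.7%, the new line 23/76 = 30.3% → the legacy line
Overall: the legacy line 521/1230 = 42.4%, the new line 584/1047 = 55.8% → the new line
The legacy line wins each shift group but the new line wins overall — the comparison reverses. The legacy line's units skew toward day shift, which has a lower base rate.

Yes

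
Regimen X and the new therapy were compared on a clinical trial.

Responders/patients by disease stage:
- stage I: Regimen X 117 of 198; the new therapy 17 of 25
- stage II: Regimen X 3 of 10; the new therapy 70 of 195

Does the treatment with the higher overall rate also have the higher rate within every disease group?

Stage I: Regimen X 117/198 = 59.1%, the new therapy 17/25 = 68.0% → the new therapy
Stage II: Regimen X 3/10 = 30.0%, the new therapy 70/195 = 35.9% → the new therapy
Overall: Regimen X 120/208 = 57.7%, the new therapy 87/220 = 39.5% → Regimen X
The new therapy wins each disease group but Regimen X wins overall — the comparison reverses. The new therapy's patients skew toward stage II, which has a lower base rate.

No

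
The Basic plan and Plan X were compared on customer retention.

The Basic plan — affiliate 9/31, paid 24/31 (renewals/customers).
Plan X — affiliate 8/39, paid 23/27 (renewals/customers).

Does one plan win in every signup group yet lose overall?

No

Affiliate: the Basic plan 9/31 = 29.0%, Plan X 8/39 = 20.5% → the Basic plan
Paid: the Basic plan 24/31 = 77.4%, Plan X 23/27 = 85.2% → Plan X
Overall: the Basic plan 33/62 = 53.2%, Plan X 31/66 = 47.0% → the Basic plan
Neither sweeps: the Basic plan wins 1 of 2 groups, Plan X wins 1. The Basic plan wins overall but not every group — no Simpson reversal.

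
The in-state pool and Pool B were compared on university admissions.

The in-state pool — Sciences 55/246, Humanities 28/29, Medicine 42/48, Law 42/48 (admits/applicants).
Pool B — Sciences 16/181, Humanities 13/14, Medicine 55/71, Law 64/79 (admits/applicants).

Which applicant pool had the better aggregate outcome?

the in-state pool

Sciences: the in-state pool 55/246 = 22.4%, Pool B 16/181 = 8.8% → the in-state pool
Humanities: the in-state pool 28/29 = 96.6%, Pool B 13/14 = 92.9% → the in-state pool
Medicine: the in-state pool 42/48 = 87.5%, Pool B 55/71 = 77.5% → the in-state pool
Law: the in-state pool 42/48 = 87.5%, Pool B 64/79 = 81.0% → the in-state pool
Overall: the in-state pool 167/371 = 45.0%, Pool B 148/345 = 42.9% → the in-state pool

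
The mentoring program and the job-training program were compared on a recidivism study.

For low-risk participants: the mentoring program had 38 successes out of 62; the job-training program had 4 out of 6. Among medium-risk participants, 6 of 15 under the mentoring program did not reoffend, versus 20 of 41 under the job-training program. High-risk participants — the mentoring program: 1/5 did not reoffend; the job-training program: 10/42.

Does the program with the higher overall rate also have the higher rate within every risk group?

No

Low-risk: the mentoring program 38/62 = 61.3%, the job-training program 4/6 = 66.7% → the job-training program
Medium-risk: the mentoring program 6/15 = 40.0%, the job-training program 20/41 = 48.8% → the job-training program
High-risk: the mentoring program 1/5 = 20.0%, the job-training program 10/42 = 23.8% → the job-training program
Overall: the mentoring program 45/82 = 54.9%, the job-training program 34/89 = 38.2% → the mentoring program
The job-training program wins each risk group but the mentoring program wins overall — the comparison reverses. The job-training program's participants skew toward high-risk, which has a lower base rate.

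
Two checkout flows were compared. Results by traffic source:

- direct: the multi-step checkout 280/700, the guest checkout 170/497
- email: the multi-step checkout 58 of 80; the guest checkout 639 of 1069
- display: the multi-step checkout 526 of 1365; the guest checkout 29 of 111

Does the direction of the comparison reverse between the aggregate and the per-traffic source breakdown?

Direct: the multi-step checkout 280/700 = 40.0%, the guest checkout 170/497 = 34.2% → the multi-step checkout
Email: the multi-step checkout 58/80 = 72.5%, the guest checkout 639/1069 = 59.8% → the multi-step checkout
Display: the multi-step checkout 526/1365 = 38.5%, the guest checkout 29/111 = 26.1% → the multi-step checkout
Overall: the multi-step checkout 864/2145 = 40.3%, the guest checkout 838/1677 = 50.0% → the guest checkout
The multi-step checkout wins each traffic group but the guest checkout wins overall — the comparison reverses. The multi-step checkout's sessions skew toward display, which has a lower base rate.

Yes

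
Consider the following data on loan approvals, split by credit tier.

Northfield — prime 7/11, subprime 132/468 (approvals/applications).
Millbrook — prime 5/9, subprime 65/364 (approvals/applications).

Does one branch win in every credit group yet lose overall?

No

Prime: Northfield 7/11 = 63.6%, Millbrook 5/9 = 55.6% → Northfield
Subprime: Northfield 132/468 = 28.2%, Millbrook 65/364 = 17.9% → Northfield
Overall: Northfield 139/479 = 29.0%, Millbrook 70/373 = 18.8% → Northfield
Northfield wins overall and in every credit group — no reversal.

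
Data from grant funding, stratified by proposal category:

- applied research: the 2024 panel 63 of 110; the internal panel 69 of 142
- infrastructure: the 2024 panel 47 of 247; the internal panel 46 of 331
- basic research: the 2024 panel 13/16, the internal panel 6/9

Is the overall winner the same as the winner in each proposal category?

Applied research: the 2024 panel 63/110 = 57.3%, the internal panel 69/142 = 48.6% → the 2024 panel
Infrastructure: the 2024 panel 47/247 = 19.0%, the internal panel 46/331 = 13.9% → the 2024 panel
Basic research: the 2024 panel 13/16 = 81.2%, the internal panel 6/9 = 66.7% → the 2024 panel
Overall: the 2024 panel 123/373 = 33.0%, the internal panel 121/482 = 25.1% → the 2024 panel
The 2024 panel wins overall and in every proposal group — no reversal.

Yes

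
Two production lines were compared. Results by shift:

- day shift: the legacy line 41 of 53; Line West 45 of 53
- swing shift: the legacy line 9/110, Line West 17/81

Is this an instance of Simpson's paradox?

Day shift: the legacy line 41/53 = 77.4%, Line West 45/53 = 84.9% → Line West
Swing shift: the legacy line 9/110 = 8.2%, Line West 17/81 = 21.0% → Line West
Overall: the legacy line 50/163 = 30.7%, Line West 62/134 = 46.3% → Line West
Line West wins overall and in every shift group — no reversal.

No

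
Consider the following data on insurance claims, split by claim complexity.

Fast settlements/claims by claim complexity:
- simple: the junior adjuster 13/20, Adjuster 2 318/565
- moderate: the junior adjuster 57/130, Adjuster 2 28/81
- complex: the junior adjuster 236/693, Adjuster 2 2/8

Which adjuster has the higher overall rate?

Simple: the junior adjuster 13/20 = 65.0%, Adjuster 2 318/565 = 56.3% → the junior adjuster
Moderate: the junior adjuster 57/130 = 43.8%, Adjuster 2 28/81 = 34.6% → the junior adjuster
Complex: the junior adjuster 236/693 = 34.1%, Adjuster 2 2/8 = 25.0% → the junior adjuster
Overall: the junior adjuster 306/843 = 36.3%, Adjuster 2 348/654 = 53.2% → Adjuster 2
(The junior adjuster wins every claim group but Adjuster 2 wins overall — the junior adjuster's claims skew toward the low-rate complex group.)

Adjuster 2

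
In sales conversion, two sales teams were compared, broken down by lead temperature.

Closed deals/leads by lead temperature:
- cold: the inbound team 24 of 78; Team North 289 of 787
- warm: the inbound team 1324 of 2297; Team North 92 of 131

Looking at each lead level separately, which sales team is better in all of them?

Team North

Cold: the inbound team 24/78 = 30.8%, Team North 289/787 = 36.7% → Team North
Warm: the inbound team 1324/2297 = 57.6%, Team North 92/131 = 70.2% → Team North
Team North has the higher rate in both groups.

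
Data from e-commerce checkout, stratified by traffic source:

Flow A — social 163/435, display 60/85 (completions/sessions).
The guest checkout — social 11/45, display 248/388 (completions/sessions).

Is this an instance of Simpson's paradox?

Yes

Social: Flow A 163/435 = 37.5%, the guest checkout 11/45 = 24.4% → Flow A
Display: Flow A 60/85 = 70.6%, the guest checkout 248/388 = 63.9% → Flow A
Overall: Flow A 223/520 = 42.9%, the guest checkout 259/433 = 59.8% → the guest checkout
Flow A wins each traffic group but the guest checkout wins overall — the comparison reverses. Flow A's sessions skew toward social, which has a lower base rate.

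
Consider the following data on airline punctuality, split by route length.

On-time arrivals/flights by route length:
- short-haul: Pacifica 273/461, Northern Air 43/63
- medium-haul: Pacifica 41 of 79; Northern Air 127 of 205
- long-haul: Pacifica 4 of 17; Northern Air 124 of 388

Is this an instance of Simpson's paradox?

Short-haul: Pacifica 273/461 = 59.2%, Northern Air 43/63 = 68.3% → Northern Air
Medium-haul: Pacifica 41/79 = 51.9%, Northern Air 127/205 = 62.0% → Northern Air
Long-haul: Pacifica 4/17 = 23.5%, Northern Air 124/388 = 32.0% → Northern Air
Overall: Pacifica 318/557 = 57.1%, Northern Air 294/656 = 44.8% → Pacifica
Northern Air wins each route group but Pacifica wins overall — the comparison reverses. Northern Air's flights skew toward long-haul, which has a lower base rate.

Yes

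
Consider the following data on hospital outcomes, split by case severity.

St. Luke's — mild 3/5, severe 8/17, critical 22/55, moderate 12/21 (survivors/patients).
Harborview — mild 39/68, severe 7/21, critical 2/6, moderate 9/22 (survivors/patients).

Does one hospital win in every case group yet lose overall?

Yes

Mild: St. Luke's 3/5 = 60.0%, Harborview 39/68 = 57.4% → St. Luke's
Severe: St. Luke's 8/17 = 47.1%, Harborview 7/21 = 33.3% → St. Luke's
Critical: St. Luke's 22/55 = 40.0%, Harborview 2/6 = 33.3% → St. Luke's
Moderate: St. Luke's 12/21 = 57.1%, Harborview 9/22 = 40.9% → St. Luke's
Overall: St. Luke's 45/98 = 45.9%, Harborview 57/117 = 48.7% → Harborview
St. Luke's wins each case group but Harborview wins overall — the comparison reverses. St. Luke's's patients skew toward critical, which has a lower base rate.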